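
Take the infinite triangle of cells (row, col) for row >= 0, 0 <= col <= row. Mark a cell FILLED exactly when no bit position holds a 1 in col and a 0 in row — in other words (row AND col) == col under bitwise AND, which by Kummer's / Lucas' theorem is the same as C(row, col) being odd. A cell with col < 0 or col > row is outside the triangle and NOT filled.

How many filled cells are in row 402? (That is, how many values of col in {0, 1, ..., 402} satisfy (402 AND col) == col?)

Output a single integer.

Answer: 16

Derivation:
402 in binary = 110010010
popcount(402) = number of 1-bits in 110010010 = 4
A col c satisfies (402 AND c) == c iff every set bit of c is also set in 402; each of the 4 set bits of 402 can independently be on or off in c.
count = 2^4 = 16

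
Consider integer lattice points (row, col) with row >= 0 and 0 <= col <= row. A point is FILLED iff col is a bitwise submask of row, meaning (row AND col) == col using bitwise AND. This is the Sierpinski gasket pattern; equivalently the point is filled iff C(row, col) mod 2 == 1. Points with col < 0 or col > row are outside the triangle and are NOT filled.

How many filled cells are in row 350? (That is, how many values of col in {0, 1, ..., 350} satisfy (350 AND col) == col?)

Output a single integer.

350 in binary = 101011110
popcount(350) = number of 1-bits in 101011110 = 6
A col c satisfies (350 AND c) == c iff every set bit of c is also set in 350; each of the 6 set bits of 350 can independently be on or off in c.
count = 2^6 = 64

Answer: 64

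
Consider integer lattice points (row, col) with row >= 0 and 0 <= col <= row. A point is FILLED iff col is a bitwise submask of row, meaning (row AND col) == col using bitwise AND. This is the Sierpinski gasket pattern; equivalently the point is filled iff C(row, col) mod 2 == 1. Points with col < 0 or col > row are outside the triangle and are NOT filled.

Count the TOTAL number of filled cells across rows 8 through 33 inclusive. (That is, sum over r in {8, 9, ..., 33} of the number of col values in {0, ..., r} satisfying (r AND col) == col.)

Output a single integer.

Answer: 222

Derivation:
r8=1000 pc1: +2 =2
r9=1001 pc2: +4 =6
r10=1010 pc2: +4 =10
r11=1011 pc3: +8 =18
r12=1100 pc2: +4 =22
r13=1101 pc3: +8 =30
r14=1110 pc3: +8 =38
r15=1111 pc4: +16 =54
r16=10000 pc1: +2 =56
r17=10001 pc2: +4 =60
r18=10010 pc2: +4 =64
r19=10011 pc3: +8 =72
r20=10100 pc2: +4 =76
r21=10101 pc3: +8 =84
r22=10110 pc3: +8 =92
r23=10111 pc4: +16 =108
r24=11000 pc2: +4 =112
r25=11001 pc3: +8 =120
r26=11010 pc3: +8 =128
r27=11011 pc4: +16 =144
r28=11100 pc3: +8 =152
r29=11101 pc4: +16 =168
r30=11110 pc4: +16 =184
r31=11111 pc5: +32 =216
r32=100000 pc1: +2 =218
r33=100001 pc2: +4 =222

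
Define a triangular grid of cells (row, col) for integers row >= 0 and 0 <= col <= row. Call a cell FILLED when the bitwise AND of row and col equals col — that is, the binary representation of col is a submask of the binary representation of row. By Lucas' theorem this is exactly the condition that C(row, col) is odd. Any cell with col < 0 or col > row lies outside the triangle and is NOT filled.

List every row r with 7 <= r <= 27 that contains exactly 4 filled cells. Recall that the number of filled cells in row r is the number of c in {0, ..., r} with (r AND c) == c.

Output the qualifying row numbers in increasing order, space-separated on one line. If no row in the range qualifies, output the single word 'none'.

Answer: 9 10 12 17 18 20 24

Derivation:
Row r has 2^popcount(r) filled cells, so we need popcount(r) = log2(4) = 2.
Scan r = 7..27 and keep those with exactly 2 one-bits:
r=7=111 popcount=3 -> skip
r=8=1000 popcount=1 -> skip
r=9=1001 popcount=2 -> KEEP
r=10=1010 popcount=2 -> KEEP
r=11=1011 popcount=3 -> skip
r=12=1100 popcount=2 -> KEEP
r=13=1101 popcount=3 -> skip
r=14=1110 popcount=3 -> skip
r=15=1111 popcount=4 -> skip
r=16=10000 popcount=1 -> skip
r=17=10001 popcount=2 -> KEEP
r=18=10010 popcount=2 -> KEEP
r=19=10011 popcount=3 -> skip
r=20=10100 popcount=2 -> KEEP
r=21=10101 popcount=3 -> skip
r=22=10110 popcount=3 -> skip
r=23=10111 popcount=4 -> skip
r=24=11000 popcount=2 -> KEEP
r=25=11001 popcount=3 -> skip
r=26=11010 popcount=3 -> skip
r=27=11011 popcount=4 -> skip
Kept rows: 9 10 12 17 18 20 24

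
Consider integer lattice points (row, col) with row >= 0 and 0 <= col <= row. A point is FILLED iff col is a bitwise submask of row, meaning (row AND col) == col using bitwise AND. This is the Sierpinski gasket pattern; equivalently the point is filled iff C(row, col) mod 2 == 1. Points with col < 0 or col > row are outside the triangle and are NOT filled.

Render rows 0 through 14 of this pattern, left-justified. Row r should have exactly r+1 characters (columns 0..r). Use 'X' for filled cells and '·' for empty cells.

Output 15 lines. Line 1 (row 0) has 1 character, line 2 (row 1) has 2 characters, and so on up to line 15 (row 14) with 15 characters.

Answer: X
XX
X·X
XXXX
X···X
XX··XX
X·X·X·X
XXXXXXXX
X·······X
XX······XX
X·X·····X·X
XXXX····XXXX
X···X···X···X
XX··XX··XX··XX
X·X·X·X·X·X·X·X

Derivation:
r0=0: X
r1=1: XX
r2=10: X·X
r3=11: XXXX
r4=100: X···X
r5=101: XX··XX
r6=110: X·X·X·X
r7=111: XXXXXXXX
r8=1000: X·······X
r9=1001: XX······XX
r10=1010: X·X·····X·X
r11=1011: XXXX····XXXX
r12=1100: X···X···X···X
r13=1101: XX··XX··XX··XX
r14=1110: X·X·X·X·X·X·X·X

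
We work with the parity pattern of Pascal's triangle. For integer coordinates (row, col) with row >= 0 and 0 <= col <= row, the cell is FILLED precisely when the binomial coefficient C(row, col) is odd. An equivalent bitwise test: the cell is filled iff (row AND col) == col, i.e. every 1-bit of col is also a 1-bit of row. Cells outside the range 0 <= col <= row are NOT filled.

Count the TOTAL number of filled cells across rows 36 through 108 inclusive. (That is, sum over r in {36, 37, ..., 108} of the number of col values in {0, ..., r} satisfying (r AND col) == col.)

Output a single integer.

r36=100100 pc2: +4 =4
r37=100101 pc3: +8 =12
r38=100110 pc3: +8 =20
r39=100111 pc4: +16 =36
r40=101000 pc2: +4 =40
r41=101001 pc3: +8 =48
r42=101010 pc3: +8 =56
r43=101011 pc4: +16 =72
r44=101100 pc3: +8 =80
r45=101101 pc4: +16 =96
r46=101110 pc4: +16 =112
r47=101111 pc5: +32 =144
r48=110000 pc2: +4 =148
r49=110001 pc3: +8 =156
r50=110010 pc3: +8 =164
r51=110011 pc4: +16 =180
r52=110100 pc3: +8 =188
r53=110101 pc4: +16 =204
r54=110110 pc4: +16 =220
r55=110111 pc5: +32 =252
r56=111000 pc3: +8 =260
r57=111001 pc4: +16 =276
r58=111010 pc4: +16 =292
r59=111011 pc5: +32 =324
r60=111100 pc4: +16 =340
r61=111101 pc5: +32 =372
r62=111110 pc5: +32 =404
r63=111111 pc6: +64 =468
r64=1000000 pc1: +2 =470
r65=1000001 pc2: +4 =474
r66=1000010 pc2: +4 =478
r67=1000011 pc3: +8 =486
r68=1000100 pc2: +4 =490
r69=1000101 pc3: +8 =498
r70=1000110 pc3: +8 =506
r71=1000111 pc4: +16 =522
r72=1001000 pc2: +4 =526
r73=1001001 pc3: +8 =534
r74=1001010 pc3: +8 =542
r75=1001011 pc4: +16 =558
r76=1001100 pc3: +8 =566
r77=1001101 pc4: +16 =582
r78=1001110 pc4: +16 =598
r79=1001111 pc5: +32 =630
r80=1010000 pc2: +4 =634
r81=1010001 pc3: +8 =642
r82=1010010 pc3: +8 =650
r83=1010011 pc4: +16 =666
r84=1010100 pc3: +8 =674
r85=1010101 pc4: +16 =690
r86=1010110 pc4: +16 =706
r87=1010111 pc5: +32 =738
r88=1011000 pc3: +8 =746
r89=1011001 pc4: +16 =762
r90=1011010 pc4: +16 =778
r91=1011011 pc5: +32 =810
r92=1011100 pc4: +16 =826
r93=1011101 pc5: +32 =858
r94=1011110 pc5: +32 =890
r95=1011111 pc6: +64 =954
r96=1100000 pc2: +4 =958
r97=1100001 pc3: +8 =966
r98=1100010 pc3: +8 =974
r99=1100011 pc4: +16 =990
r100=1100100 pc3: +8 =998
r101=1100101 pc4: +16 =1014
r102=1100110 pc4: +16 =1030
r103=1100111 pc5: +32 =1062
r104=1101000 pc3: +8 =1070
r105=1101001 pc4: +16 =1086
r106=1101010 pc4: +16 =1102
r107=1101011 pc5: +32 =1134
r108=1101100 pc4: +16 =1150

Answer: 1150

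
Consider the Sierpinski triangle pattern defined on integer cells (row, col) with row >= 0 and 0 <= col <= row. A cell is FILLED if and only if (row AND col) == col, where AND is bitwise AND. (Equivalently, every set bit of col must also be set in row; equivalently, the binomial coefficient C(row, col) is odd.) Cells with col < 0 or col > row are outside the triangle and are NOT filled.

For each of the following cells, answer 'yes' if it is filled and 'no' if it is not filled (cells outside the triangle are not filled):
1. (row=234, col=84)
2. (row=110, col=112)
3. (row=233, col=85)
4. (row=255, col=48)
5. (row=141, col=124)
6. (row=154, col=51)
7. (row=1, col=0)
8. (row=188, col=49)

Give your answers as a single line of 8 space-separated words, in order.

Answer: no no no yes no no yes no

Derivation:
(234,84): row=0b11101010, col=0b1010100, row AND col = 0b1000000 = 64; 64 != 84 -> empty
(110,112): col outside [0, 110] -> not filled
(233,85): row=0b11101001, col=0b1010101, row AND col = 0b1000001 = 65; 65 != 85 -> empty
(255,48): row=0b11111111, col=0b110000, row AND col = 0b110000 = 48; 48 == 48 -> filled
(141,124): row=0b10001101, col=0b1111100, row AND col = 0b1100 = 12; 12 != 124 -> empty
(154,51): row=0b10011010, col=0b110011, row AND col = 0b10010 = 18; 18 != 51 -> empty
(1,0): row=0b1, col=0b0, row AND col = 0b0 = 0; 0 == 0 -> filled
(188,49): row=0b10111100, col=0b110001, row AND col = 0b110000 = 48; 48 != 49 -> empty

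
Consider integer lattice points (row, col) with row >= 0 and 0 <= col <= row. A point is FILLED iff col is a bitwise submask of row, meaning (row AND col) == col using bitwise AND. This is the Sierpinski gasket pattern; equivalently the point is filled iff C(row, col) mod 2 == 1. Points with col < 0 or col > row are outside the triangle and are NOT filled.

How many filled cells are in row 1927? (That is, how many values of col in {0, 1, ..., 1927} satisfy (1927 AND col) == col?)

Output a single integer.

1927 in binary = 11110000111
popcount(1927) = number of 1-bits in 11110000111 = 7
A col c satisfies (1927 AND c) == c iff every set bit of c is also set in 1927; each of the 7 set bits of 1927 can independently be on or off in c.
count = 2^7 = 128

Answer: 128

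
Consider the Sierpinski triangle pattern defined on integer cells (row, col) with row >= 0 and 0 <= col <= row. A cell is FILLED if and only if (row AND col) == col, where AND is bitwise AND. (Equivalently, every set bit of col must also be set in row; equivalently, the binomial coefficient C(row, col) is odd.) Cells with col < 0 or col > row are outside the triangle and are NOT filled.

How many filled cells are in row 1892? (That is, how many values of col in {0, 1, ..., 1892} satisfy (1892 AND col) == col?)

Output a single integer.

Answer: 64

Derivation:
1892 in binary = 11101100100
popcount(1892) = number of 1-bits in 11101100100 = 6
A col c satisfies (1892 AND c) == c iff every set bit of c is also set in 1892; each of the 6 set bits of 1892 can independently be on or off in c.
count = 2^6 = 64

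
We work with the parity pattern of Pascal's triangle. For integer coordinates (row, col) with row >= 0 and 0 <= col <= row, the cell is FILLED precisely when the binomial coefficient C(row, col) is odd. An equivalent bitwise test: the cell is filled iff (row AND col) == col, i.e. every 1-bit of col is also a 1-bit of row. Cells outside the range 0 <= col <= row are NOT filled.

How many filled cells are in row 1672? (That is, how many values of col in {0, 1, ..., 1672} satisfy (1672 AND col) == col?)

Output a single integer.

1672 in binary = 11010001000
popcount(1672) = number of 1-bits in 11010001000 = 4
A col c satisfies (1672 AND c) == c iff every set bit of c is also set in 1672; each of the 4 set bits of 1672 can independently be on or off in c.
count = 2^4 = 16

Answer: 16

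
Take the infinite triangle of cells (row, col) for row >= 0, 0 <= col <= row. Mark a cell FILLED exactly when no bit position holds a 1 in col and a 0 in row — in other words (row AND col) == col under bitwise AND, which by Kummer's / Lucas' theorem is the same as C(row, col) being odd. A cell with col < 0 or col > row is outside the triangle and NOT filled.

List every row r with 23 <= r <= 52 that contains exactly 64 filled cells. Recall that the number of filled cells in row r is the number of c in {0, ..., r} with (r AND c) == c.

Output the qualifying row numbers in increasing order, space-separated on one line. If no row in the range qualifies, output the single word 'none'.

Row r has 2^popcount(r) filled cells, so we need popcount(r) = log2(64) = 6.
Scan r = 23..52 and keep those with exactly 6 one-bits:
r=23=10111 popcount=4 -> skip
r=24=11000 popcount=2 -> skip
r=25=11001 popcount=3 -> skip
r=26=11010 popcount=3 -> skip
r=27=11011 popcount=4 -> skip
r=28=11100 popcount=3 -> skip
r=29=11101 popcount=4 -> skip
r=30=11110 popcount=4 -> skip
r=31=11111 popcount=5 -> skip
r=32=100000 popcount=1 -> skip
r=33=100001 popcount=2 -> skip
r=34=100010 popcount=2 -> skip
r=35=100011 popcount=3 -> skip
r=36=100100 popcount=2 -> skip
r=37=100101 popcount=3 -> skip
r=38=100110 popcount=3 -> skip
r=39=100111 popcount=4 -> skip
r=40=101000 popcount=2 -> skip
r=41=101001 popcount=3 -> skip
r=42=101010 popcount=3 -> skip
r=43=101011 popcount=4 -> skip
r=44=101100 popcount=3 -> skip
r=45=101101 popcount=4 -> skip
r=46=101110 popcount=4 -> skip
r=47=101111 popcount=5 -> skip
r=48=110000 popcount=2 -> skip
r=49=110001 popcount=3 -> skip
r=50=110010 popcount=3 -> skip
r=51=110011 popcount=4 -> skip
r=52=110100 popcount=3 -> skip
Kept rows: none

Answer: none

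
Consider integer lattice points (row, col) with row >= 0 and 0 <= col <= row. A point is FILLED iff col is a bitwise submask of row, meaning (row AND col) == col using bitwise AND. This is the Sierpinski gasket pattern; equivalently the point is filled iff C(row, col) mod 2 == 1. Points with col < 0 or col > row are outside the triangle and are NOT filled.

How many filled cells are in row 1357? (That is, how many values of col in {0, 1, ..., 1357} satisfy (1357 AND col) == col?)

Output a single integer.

1357 in binary = 10101001101
popcount(1357) = number of 1-bits in 10101001101 = 6
A col c satisfies (1357 AND c) == c iff every set bit of c is also set in 1357; each of the 6 set bits of 1357 can independently be on or off in c.
count = 2^6 = 64

Answer: 64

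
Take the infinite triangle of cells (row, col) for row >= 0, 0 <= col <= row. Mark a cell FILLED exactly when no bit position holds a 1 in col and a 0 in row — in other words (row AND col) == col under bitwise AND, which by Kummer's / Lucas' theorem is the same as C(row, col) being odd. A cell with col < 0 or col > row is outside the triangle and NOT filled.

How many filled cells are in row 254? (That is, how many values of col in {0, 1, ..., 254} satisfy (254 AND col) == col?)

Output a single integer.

254 in binary = 11111110
popcount(254) = number of 1-bits in 11111110 = 7
A col c satisfies (254 AND c) == c iff every set bit of c is also set in 254; each of the 7 set bits of 254 can independently be on or off in c.
count = 2^7 = 128

Answer: 128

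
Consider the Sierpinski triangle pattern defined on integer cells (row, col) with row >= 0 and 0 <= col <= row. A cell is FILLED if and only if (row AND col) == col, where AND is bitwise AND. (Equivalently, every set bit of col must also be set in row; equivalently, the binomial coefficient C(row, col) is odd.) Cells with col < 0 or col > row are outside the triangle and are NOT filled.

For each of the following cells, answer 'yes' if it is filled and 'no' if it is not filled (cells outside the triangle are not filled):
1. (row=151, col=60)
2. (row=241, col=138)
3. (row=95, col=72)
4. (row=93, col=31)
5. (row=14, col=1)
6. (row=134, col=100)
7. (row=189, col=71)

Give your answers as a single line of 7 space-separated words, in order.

Answer: no no yes no no no no

Derivation:
(151,60): row=0b10010111, col=0b111100, row AND col = 0b10100 = 20; 20 != 60 -> empty
(241,138): row=0b11110001, col=0b10001010, row AND col = 0b10000000 = 128; 128 != 138 -> empty
(95,72): row=0b1011111, col=0b1001000, row AND col = 0b1001000 = 72; 72 == 72 -> filled
(93,31): row=0b1011101, col=0b11111, row AND col = 0b11101 = 29; 29 != 31 -> empty
(14,1): row=0b1110, col=0b1, row AND col = 0b0 = 0; 0 != 1 -> empty
(134,100): row=0b10000110, col=0b1100100, row AND col = 0b100 = 4; 4 != 100 -> empty
(189,71): row=0b10111101, col=0b1000111, row AND col = 0b101 = 5; 5 != 71 -> empty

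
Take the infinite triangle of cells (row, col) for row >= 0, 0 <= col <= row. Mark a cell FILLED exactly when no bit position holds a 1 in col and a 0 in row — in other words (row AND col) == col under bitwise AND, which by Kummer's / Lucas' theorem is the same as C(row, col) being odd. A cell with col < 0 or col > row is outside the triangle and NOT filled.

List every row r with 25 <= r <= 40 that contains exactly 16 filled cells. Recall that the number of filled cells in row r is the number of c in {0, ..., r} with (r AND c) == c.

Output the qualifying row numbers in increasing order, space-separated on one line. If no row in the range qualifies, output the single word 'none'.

Answer: 27 29 30 39

Derivation:
Row r has 2^popcount(r) filled cells, so we need popcount(r) = log2(16) = 4.
Scan r = 25..40 and keep those with exactly 4 one-bits:
r=25=11001 popcount=3 -> skip
r=26=11010 popcount=3 -> skip
r=27=11011 popcount=4 -> KEEP
r=28=11100 popcount=3 -> skip
r=29=11101 popcount=4 -> KEEP
r=30=11110 popcount=4 -> KEEP
r=31=11111 popcount=5 -> skip
r=32=100000 popcount=1 -> skip
r=33=100001 popcount=2 -> skip
r=34=100010 popcount=2 -> skip
r=35=100011 popcount=3 -> skip
r=36=100100 popcount=2 -> skip
r=37=100101 popcount=3 -> skip
r=38=100110 popcount=3 -> skip
r=39=100111 popcount=4 -> KEEP
r=40=101000 popcount=2 -> skip
Kept rows: 27 29 30 39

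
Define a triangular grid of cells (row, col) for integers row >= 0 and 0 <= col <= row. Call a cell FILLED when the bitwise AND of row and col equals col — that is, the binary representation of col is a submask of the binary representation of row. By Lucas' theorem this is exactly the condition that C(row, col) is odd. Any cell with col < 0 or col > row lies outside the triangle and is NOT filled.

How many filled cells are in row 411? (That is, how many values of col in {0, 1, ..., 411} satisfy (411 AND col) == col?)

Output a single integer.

411 in binary = 110011011
popcount(411) = number of 1-bits in 110011011 = 6
A col c satisfies (411 AND c) == c iff every set bit of c is also set in 411; each of the 6 set bits of 411 can independently be on or off in c.
count = 2^6 = 64

Answer: 64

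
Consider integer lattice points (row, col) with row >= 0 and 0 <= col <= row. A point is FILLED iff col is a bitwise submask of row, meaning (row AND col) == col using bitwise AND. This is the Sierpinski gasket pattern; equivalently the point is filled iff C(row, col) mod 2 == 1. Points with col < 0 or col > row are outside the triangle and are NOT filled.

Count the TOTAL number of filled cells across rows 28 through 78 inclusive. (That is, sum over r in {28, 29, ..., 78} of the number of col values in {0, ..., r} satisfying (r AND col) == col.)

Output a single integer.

r28=11100 pc3: +8 =8
r29=11101 pc4: +16 =24
r30=11110 pc4: +16 =40
r31=11111 pc5: +32 =72
r32=100000 pc1: +2 =74
r33=100001 pc2: +4 =78
r34=100010 pc2: +4 =82
r35=100011 pc3: +8 =90
r36=100100 pc2: +4 =94
r37=100101 pc3: +8 =102
r38=100110 pc3: +8 =110
r39=100111 pc4: +16 =126
r40=101000 pc2: +4 =130
r41=101001 pc3: +8 =138
r42=101010 pc3: +8 =146
r43=101011 pc4: +16 =162
r44=101100 pc3: +8 =170
r45=101101 pc4: +16 =186
r46=101110 pc4: +16 =202
r47=101111 pc5: +32 =234
r48=110000 pc2: +4 =238
r49=110001 pc3: +8 =246
r50=110010 pc3: +8 =254
r51=110011 pc4: +16 =270
r52=110100 pc3: +8 =278
r53=110101 pc4: +16 =294
r54=110110 pc4: +16 =310
r55=110111 pc5: +32 =342
r56=111000 pc3: +8 =350
r57=111001 pc4: +16 =366
r58=111010 pc4: +16 =382
r59=111011 pc5: +32 =414
r60=111100 pc4: +16 =430
r61=111101 pc5: +32 =462
r62=111110 pc5: +32 =494
r63=111111 pc6: +64 =558
r64=1000000 pc1: +2 =560
r65=1000001 pc2: +4 =564
r66=1000010 pc2: +4 =568
r67=1000011 pc3: +8 =576
r68=1000100 pc2: +4 =580
r69=1000101 pc3: +8 =588
r70=1000110 pc3: +8 =596
r71=1000111 pc4: +16 =612
r72=1001000 pc2: +4 =616
r73=1001001 pc3: +8 =624
r74=1001010 pc3: +8 =632
r75=1001011 pc4: +16 =648
r76=1001100 pc3: +8 =656
r77=1001101 pc4: +16 =672
r78=1001110 pc4: +16 =688

Answer: 688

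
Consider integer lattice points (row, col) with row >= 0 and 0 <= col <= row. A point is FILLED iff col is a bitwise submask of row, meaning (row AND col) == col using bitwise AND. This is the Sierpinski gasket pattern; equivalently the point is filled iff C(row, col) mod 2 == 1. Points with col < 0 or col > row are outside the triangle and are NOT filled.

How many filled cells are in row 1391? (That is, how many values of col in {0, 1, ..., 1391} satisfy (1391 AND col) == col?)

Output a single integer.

1391 in binary = 10101101111
popcount(1391) = number of 1-bits in 10101101111 = 8
A col c satisfies (1391 AND c) == c iff every set bit of c is also set in 1391; each of the 8 set bits of 1391 can independently be on or off in c.
count = 2^8 = 256

Answer: 256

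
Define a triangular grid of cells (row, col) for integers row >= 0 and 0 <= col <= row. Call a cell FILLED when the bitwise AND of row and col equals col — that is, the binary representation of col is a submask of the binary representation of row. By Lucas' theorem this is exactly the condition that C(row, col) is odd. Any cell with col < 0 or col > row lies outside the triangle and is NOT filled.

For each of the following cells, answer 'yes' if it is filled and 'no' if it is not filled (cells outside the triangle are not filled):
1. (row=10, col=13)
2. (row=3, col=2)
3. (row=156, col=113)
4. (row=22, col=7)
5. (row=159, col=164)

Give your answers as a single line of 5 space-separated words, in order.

(10,13): col outside [0, 10] -> not filled
(3,2): row=0b11, col=0b10, row AND col = 0b10 = 2; 2 == 2 -> filled
(156,113): row=0b10011100, col=0b1110001, row AND col = 0b10000 = 16; 16 != 113 -> empty
(22,7): row=0b10110, col=0b111, row AND col = 0b110 = 6; 6 != 7 -> empty
(159,164): col outside [0, 159] -> not filled

Answer: no yes no no no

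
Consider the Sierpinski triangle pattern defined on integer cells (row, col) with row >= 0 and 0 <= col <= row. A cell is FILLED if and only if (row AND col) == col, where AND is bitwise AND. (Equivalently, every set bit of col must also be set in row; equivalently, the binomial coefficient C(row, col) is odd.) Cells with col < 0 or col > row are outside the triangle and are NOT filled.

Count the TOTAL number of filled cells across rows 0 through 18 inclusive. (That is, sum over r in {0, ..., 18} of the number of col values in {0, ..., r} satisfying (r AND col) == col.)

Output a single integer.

r0=0 pc0: +1 =1
r1=1 pc1: +2 =3
r2=10 pc1: +2 =5
r3=11 pc2: +4 =9
r4=100 pc1: +2 =11
r5=101 pc2: +4 =15
r6=110 pc2: +4 =19
r7=111 pc3: +8 =27
r8=1000 pc1: +2 =29
r9=1001 pc2: +4 =33
r10=1010 pc2: +4 =37
r11=1011 pc3: +8 =45
r12=1100 pc2: +4 =49
r13=1101 pc3: +8 =57
r14=1110 pc3: +8 =65
r15=1111 pc4: +16 =81
r16=10000 pc1: +2 =83
r17=10001 pc2: +4 =87
r18=10010 pc2: +4 =91

Answer: 91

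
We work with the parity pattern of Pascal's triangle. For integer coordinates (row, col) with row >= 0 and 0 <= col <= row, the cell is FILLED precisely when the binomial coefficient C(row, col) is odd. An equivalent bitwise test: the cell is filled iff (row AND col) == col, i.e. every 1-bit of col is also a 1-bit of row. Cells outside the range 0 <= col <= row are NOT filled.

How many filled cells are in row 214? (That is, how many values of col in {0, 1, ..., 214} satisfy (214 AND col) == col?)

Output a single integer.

214 in binary = 11010110
popcount(214) = number of 1-bits in 11010110 = 5
A col c satisfies (214 AND c) == c iff every set bit of c is also set in 214; each of the 5 set bits of 214 can independently be on or off in c.
count = 2^5 = 32

Answer: 32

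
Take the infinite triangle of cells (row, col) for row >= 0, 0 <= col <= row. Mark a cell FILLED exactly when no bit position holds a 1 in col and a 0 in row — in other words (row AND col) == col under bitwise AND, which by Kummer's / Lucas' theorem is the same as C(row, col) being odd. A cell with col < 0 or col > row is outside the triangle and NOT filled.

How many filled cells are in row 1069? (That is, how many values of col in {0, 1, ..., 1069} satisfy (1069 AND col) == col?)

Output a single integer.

Answer: 32

Derivation:
1069 in binary = 10000101101
popcount(1069) = number of 1-bits in 10000101101 = 5
A col c satisfies (1069 AND c) == c iff every set bit of c is also set in 1069; each of the 5 set bits of 1069 can independently be on or off in c.
count = 2^5 = 32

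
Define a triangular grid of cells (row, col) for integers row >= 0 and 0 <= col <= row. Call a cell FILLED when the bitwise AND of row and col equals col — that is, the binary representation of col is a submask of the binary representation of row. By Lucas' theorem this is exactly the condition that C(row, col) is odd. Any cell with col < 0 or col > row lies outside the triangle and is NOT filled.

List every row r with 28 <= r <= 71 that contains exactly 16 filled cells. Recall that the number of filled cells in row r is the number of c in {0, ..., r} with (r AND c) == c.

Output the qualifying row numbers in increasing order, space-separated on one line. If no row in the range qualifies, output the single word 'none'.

Row r has 2^popcount(r) filled cells, so we need popcount(r) = log2(16) = 4.
Scan r = 28..71 and keep those with exactly 4 one-bits:
r=28=11100 popcount=3 -> skip
r=29=11101 popcount=4 -> KEEP
r=30=11110 popcount=4 -> KEEP
r=31=11111 popcount=5 -> skip
r=32=100000 popcount=1 -> skip
r=33=100001 popcount=2 -> skip
r=34=100010 popcount=2 -> skip
r=35=100011 popcount=3 -> skip
r=36=100100 popcount=2 -> skip
r=37=100101 popcount=3 -> skip
r=38=100110 popcount=3 -> skip
r=39=100111 popcount=4 -> KEEP
r=40=101000 popcount=2 -> skip
r=41=101001 popcount=3 -> skip
r=42=101010 popcount=3 -> skip
r=43=101011 popcount=4 -> KEEP
r=44=101100 popcount=3 -> skip
r=45=101101 popcount=4 -> KEEP
r=46=101110 popcount=4 -> KEEP
r=47=101111 popcount=5 -> skip
r=48=110000 popcount=2 -> skip
r=49=110001 popcount=3 -> skip
r=50=110010 popcount=3 -> skip
r=51=110011 popcount=4 -> KEEP
r=52=110100 popcount=3 -> skip
r=53=110101 popcount=4 -> KEEP
r=54=110110 popcount=4 -> KEEP
r=55=110111 popcount=5 -> skip
r=56=111000 popcount=3 -> skip
r=57=111001 popcount=4 -> KEEP
r=58=111010 popcount=4 -> KEEP
r=59=111011 popcount=5 -> skip
r=60=111100 popcount=4 -> KEEP
r=61=111101 popcount=5 -> skip
r=62=111110 popcount=5 -> skip
r=63=111111 popcount=6 -> skip
r=64=1000000 popcount=1 -> skip
r=65=1000001 popcount=2 -> skip
r=66=1000010 popcount=2 -> skip
r=67=1000011 popcount=3 -> skip
r=68=1000100 popcount=2 -> skip
r=69=1000101 popcount=3 -> skip
r=70=1000110 popcount=3 -> skip
r=71=1000111 popcount=4 -> KEEP
Kept rows: 29 30 39 43 45 46 51 53 54 57 58 60 71

Answer: 29 30 39 43 45 46 51 53 54 57 58 60 71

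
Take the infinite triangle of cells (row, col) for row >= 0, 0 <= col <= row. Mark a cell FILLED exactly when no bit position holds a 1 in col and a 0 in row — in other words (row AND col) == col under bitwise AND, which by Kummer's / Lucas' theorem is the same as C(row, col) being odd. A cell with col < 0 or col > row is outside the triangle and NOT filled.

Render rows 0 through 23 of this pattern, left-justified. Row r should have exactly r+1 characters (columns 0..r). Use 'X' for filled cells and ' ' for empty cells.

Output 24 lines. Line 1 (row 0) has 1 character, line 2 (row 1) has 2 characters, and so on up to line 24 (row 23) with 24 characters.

r0=0: X
r1=1: XX
r2=10: X X
r3=11: XXXX
r4=100: X   X
r5=101: XX  XX
r6=110: X X X X
r7=111: XXXXXXXX
r8=1000: X       X
r9=1001: XX      XX
r10=1010: X X     X X
r11=1011: XXXX    XXXX
r12=1100: X   X   X   X
r13=1101: XX  XX  XX  XX
r14=1110: X X X X X X X X
r15=1111: XXXXXXXXXXXXXXXX
r16=10000: X               X
r17=10001: XX              XX
r18=10010: X X             X X
r19=10011: XXXX            XXXX
r20=10100: X   X           X   X
r21=10101: XX  XX          XX  XX
r22=10110: X X X X         X X X X
r23=10111: XXXXXXXX        XXXXXXXX

Answer: X
XX
X X
XXXX
X   X
XX  XX
X X X X
XXXXXXXX
X       X
XX      XX
X X     X X
XXXX    XXXX
X   X   X   X
XX  XX  XX  XX
X X X X X X X X
XXXXXXXXXXXXXXXX
X               X
XX              XX
X X             X X
XXXX            XXXX
X   X           X   X
XX  XX          XX  XX
X X X X         X X X X
XXXXXXXX        XXXXXXXX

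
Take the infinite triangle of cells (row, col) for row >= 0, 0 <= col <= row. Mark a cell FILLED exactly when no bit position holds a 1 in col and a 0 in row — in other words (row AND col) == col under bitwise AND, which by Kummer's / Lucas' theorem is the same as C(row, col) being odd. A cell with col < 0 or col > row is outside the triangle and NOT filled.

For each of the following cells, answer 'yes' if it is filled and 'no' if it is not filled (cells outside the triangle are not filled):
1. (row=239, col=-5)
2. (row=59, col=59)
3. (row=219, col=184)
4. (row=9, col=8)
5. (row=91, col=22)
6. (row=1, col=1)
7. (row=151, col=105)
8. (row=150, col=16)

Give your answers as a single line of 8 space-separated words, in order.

(239,-5): col outside [0, 239] -> not filled
(59,59): row=0b111011, col=0b111011, row AND col = 0b111011 = 59; 59 == 59 -> filled
(219,184): row=0b11011011, col=0b10111000, row AND col = 0b10011000 = 152; 152 != 184 -> empty
(9,8): row=0b1001, col=0b1000, row AND col = 0b1000 = 8; 8 == 8 -> filled
(91,22): row=0b1011011, col=0b10110, row AND col = 0b10010 = 18; 18 != 22 -> empty
(1,1): row=0b1, col=0b1, row AND col = 0b1 = 1; 1 == 1 -> filled
(151,105): row=0b10010111, col=0b1101001, row AND col = 0b1 = 1; 1 != 105 -> empty
(150,16): row=0b10010110, col=0b10000, row AND col = 0b10000 = 16; 16 == 16 -> filled

Answer: no yes no yes no yes no yes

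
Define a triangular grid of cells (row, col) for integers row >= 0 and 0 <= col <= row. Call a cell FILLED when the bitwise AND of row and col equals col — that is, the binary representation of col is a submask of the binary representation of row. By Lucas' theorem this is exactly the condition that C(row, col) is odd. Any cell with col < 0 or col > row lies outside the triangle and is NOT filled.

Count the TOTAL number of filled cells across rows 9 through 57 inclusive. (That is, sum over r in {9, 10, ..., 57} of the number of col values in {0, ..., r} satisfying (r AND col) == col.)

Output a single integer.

r9=1001 pc2: +4 =4
r10=1010 pc2: +4 =8
r11=1011 pc3: +8 =16
r12=1100 pc2: +4 =20
r13=1101 pc3: +8 =28
r14=1110 pc3: +8 =36
r15=1111 pc4: +16 =52
r16=10000 pc1: +2 =54
r17=10001 pc2: +4 =58
r18=10010 pc2: +4 =62
r19=10011 pc3: +8 =70
r20=10100 pc2: +4 =74
r21=10101 pc3: +8 =82
r22=10110 pc3: +8 =90
r23=10111 pc4: +16 =106
r24=11000 pc2: +4 =110
r25=11001 pc3: +8 =118
r26=11010 pc3: +8 =126
r27=11011 pc4: +16 =142
r28=11100 pc3: +8 =150
r29=11101 pc4: +16 =166
r30=11110 pc4: +16 =182
r31=11111 pc5: +32 =214
r32=100000 pc1: +2 =216
r33=100001 pc2: +4 =220
r34=100010 pc2: +4 =224
r35=100011 pc3: +8 =232
r36=100100 pc2: +4 =236
r37=100101 pc3: +8 =244
r38=100110 pc3: +8 =252
r39=100111 pc4: +16 =268
r40=101000 pc2: +4 =272
r41=101001 pc3: +8 =280
r42=101010 pc3: +8 =288
r43=101011 pc4: +16 =304
r44=101100 pc3: +8 =312
r45=101101 pc4: +16 =328
r46=101110 pc4: +16 =344
r47=101111 pc5: +32 =376
r48=110000 pc2: +4 =380
r49=110001 pc3: +8 =388
r50=110010 pc3: +8 =396
r51=110011 pc4: +16 =412
r52=110100 pc3: +8 =420
r53=110101 pc4: +16 =436
r54=110110 pc4: +16 =452
r55=110111 pc5: +32 =484
r56=111000 pc3: +8 =492
r57=111001 pc4: +16 =508

Answer: 508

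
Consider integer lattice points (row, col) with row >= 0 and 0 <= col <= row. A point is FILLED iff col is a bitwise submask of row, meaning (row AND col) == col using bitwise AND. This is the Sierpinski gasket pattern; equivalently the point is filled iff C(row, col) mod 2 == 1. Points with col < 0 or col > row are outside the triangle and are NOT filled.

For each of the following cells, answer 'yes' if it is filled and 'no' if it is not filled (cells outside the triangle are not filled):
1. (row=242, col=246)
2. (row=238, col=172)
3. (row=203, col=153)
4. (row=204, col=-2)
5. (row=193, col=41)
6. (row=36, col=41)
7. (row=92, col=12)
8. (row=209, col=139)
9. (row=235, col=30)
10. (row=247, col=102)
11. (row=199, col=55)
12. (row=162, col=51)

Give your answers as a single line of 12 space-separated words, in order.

Answer: no yes no no no no yes no no yes no no

Derivation:
(242,246): col outside [0, 242] -> not filled
(238,172): row=0b11101110, col=0b10101100, row AND col = 0b10101100 = 172; 172 == 172 -> filled
(203,153): row=0b11001011, col=0b10011001, row AND col = 0b10001001 = 137; 137 != 153 -> empty
(204,-2): col outside [0, 204] -> not filled
(193,41): row=0b11000001, col=0b101001, row AND col = 0b1 = 1; 1 != 41 -> empty
(36,41): col outside [0, 36] -> not filled
(92,12): row=0b1011100, col=0b1100, row AND col = 0b1100 = 12; 12 == 12 -> filled
(209,139): row=0b11010001, col=0b10001011, row AND col = 0b10000001 = 129; 129 != 139 -> empty
(235,30): row=0b11101011, col=0b11110, row AND col = 0b1010 = 10; 10 != 30 -> empty
(247,102): row=0b11110111, col=0b1100110, row AND col = 0b1100110 = 102; 102 == 102 -> filled
(199,55): row=0b11000111, col=0b110111, row AND col = 0b111 = 7; 7 != 55 -> empty
(162,51): row=0b10100010, col=0b110011, row AND col = 0b100010 = 34; 34 != 51 -> empty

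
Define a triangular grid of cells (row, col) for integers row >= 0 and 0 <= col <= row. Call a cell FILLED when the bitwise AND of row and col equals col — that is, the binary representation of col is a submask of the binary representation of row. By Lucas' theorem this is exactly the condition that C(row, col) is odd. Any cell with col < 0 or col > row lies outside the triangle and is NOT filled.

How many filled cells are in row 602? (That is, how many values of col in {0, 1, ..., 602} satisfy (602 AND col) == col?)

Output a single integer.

Answer: 32

Derivation:
602 in binary = 1001011010
popcount(602) = number of 1-bits in 1001011010 = 5
A col c satisfies (602 AND c) == c iff every set bit of c is also set in 602; each of the 5 set bits of 602 can independently be on or off in c.
count = 2^5 = 32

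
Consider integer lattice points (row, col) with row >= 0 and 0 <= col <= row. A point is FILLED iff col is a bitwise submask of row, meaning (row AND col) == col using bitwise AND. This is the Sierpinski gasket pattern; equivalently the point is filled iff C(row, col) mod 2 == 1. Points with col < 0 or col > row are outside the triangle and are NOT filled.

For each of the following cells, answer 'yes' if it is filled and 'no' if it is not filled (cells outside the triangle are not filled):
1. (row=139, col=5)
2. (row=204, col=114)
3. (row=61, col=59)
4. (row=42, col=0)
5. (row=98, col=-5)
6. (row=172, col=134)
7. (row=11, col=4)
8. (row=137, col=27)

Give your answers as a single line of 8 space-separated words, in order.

(139,5): row=0b10001011, col=0b101, row AND col = 0b1 = 1; 1 != 5 -> empty
(204,114): row=0b11001100, col=0b1110010, row AND col = 0b1000000 = 64; 64 != 114 -> empty
(61,59): row=0b111101, col=0b111011, row AND col = 0b111001 = 57; 57 != 59 -> empty
(42,0): row=0b101010, col=0b0, row AND col = 0b0 = 0; 0 == 0 -> filled
(98,-5): col outside [0, 98] -> not filled
(172,134): row=0b10101100, col=0b10000110, row AND col = 0b10000100 = 132; 132 != 134 -> empty
(11,4): row=0b1011, col=0b100, row AND col = 0b0 = 0; 0 != 4 -> empty
(137,27): row=0b10001001, col=0b11011, row AND col = 0b1001 = 9; 9 != 27 -> empty

Answer: no no no yes no no no no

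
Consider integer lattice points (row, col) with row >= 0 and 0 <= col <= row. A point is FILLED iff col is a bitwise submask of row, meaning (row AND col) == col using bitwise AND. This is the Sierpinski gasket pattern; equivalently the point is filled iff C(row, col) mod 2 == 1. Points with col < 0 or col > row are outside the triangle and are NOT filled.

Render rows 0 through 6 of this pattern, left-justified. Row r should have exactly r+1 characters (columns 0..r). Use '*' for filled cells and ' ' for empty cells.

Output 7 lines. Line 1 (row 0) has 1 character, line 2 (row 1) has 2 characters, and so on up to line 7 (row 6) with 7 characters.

Answer: *
**
* *
****
*   *
**  **
* * * *

Derivation:
r0=0: *
r1=1: **
r2=10: * *
r3=11: ****
r4=100: *   *
r5=101: **  **
r6=110: * * * *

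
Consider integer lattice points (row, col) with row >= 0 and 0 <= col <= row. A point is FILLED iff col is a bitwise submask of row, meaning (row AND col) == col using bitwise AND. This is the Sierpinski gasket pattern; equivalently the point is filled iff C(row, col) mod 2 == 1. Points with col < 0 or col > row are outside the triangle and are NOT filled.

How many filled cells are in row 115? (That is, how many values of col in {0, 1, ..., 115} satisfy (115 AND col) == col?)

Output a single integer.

115 in binary = 1110011
popcount(115) = number of 1-bits in 1110011 = 5
A col c satisfies (115 AND c) == c iff every set bit of c is also set in 115; each of the 5 set bits of 115 can independently be on or off in c.
count = 2^5 = 32

Answer: 32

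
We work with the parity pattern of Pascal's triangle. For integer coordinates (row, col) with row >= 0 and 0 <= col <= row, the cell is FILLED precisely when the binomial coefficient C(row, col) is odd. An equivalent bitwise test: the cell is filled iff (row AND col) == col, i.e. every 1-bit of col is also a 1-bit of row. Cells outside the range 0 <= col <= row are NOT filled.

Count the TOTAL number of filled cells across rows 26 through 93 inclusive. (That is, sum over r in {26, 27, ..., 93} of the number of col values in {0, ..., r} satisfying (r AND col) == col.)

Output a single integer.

Answer: 972

Derivation:
r26=11010 pc3: +8 =8
r27=11011 pc4: +16 =24
r28=11100 pc3: +8 =32
r29=11101 pc4: +16 =48
r30=11110 pc4: +16 =64
r31=11111 pc5: +32 =96
r32=100000 pc1: +2 =98
r33=100001 pc2: +4 =102
r34=100010 pc2: +4 =106
r35=100011 pc3: +8 =114
r36=100100 pc2: +4 =118
r37=100101 pc3: +8 =126
r38=100110 pc3: +8 =134
r39=100111 pc4: +16 =150
r40=101000 pc2: +4 =154
r41=101001 pc3: +8 =162
r42=101010 pc3: +8 =170
r43=101011 pc4: +16 =186
r44=101100 pc3: +8 =194
r45=101101 pc4: +16 =210
r46=101110 pc4: +16 =226
r47=101111 pc5: +32 =258
r48=110000 pc2: +4 =262
r49=110001 pc3: +8 =270
r50=110010 pc3: +8 =278
r51=110011 pc4: +16 =294
r52=110100 pc3: +8 =302
r53=110101 pc4: +16 =318
r54=110110 pc4: +16 =334
r55=110111 pc5: +32 =366
r56=111000 pc3: +8 =374
r57=111001 pc4: +16 =390
r58=111010 pc4: +16 =406
r59=111011 pc5: +32 =438
r60=111100 pc4: +16 =454
r61=111101 pc5: +32 =486
r62=111110 pc5: +32 =518
r63=111111 pc6: +64 =582
r64=1000000 pc1: +2 =584
r65=1000001 pc2: +4 =588
r66=1000010 pc2: +4 =592
r67=1000011 pc3: +8 =600
r68=1000100 pc2: +4 =604
r69=1000101 pc3: +8 =612
r70=1000110 pc3: +8 =620
r71=1000111 pc4: +16 =636
r72=1001000 pc2: +4 =640
r73=1001001 pc3: +8 =648
r74=1001010 pc3: +8 =656
r75=1001011 pc4: +16 =672
r76=1001100 pc3: +8 =680
r77=1001101 pc4: +16 =696
r78=1001110 pc4: +16 =712
r79=1001111 pc5: +32 =744
r80=1010000 pc2: +4 =748
r81=1010001 pc3: +8 =756
r82=1010010 pc3: +8 =764
r83=1010011 pc4: +16 =780
r84=1010100 pc3: +8 =788
r85=1010101 pc4: +16 =804
r86=1010110 pc4: +16 =820
r87=1010111 pc5: +32 =852
r88=1011000 pc3: +8 =860
r89=1011001 pc4: +16 =876
r90=1011010 pc4: +16 =892
r91=1011011 pc5: +32 =924
r92=1011100 pc4: +16 =940
r93=1011101 pc5: +32 =972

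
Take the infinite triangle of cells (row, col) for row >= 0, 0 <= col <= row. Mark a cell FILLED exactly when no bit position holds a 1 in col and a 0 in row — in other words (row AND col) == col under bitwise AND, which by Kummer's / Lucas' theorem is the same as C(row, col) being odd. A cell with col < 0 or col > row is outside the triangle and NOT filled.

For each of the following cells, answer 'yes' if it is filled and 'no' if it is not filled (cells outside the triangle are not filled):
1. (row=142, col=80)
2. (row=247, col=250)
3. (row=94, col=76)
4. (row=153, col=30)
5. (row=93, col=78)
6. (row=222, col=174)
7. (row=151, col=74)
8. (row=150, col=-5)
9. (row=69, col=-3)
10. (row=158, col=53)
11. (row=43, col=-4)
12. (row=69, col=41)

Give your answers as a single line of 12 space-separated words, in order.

Answer: no no yes no no no no no no no no no

Derivation:
(142,80): row=0b10001110, col=0b1010000, row AND col = 0b0 = 0; 0 != 80 -> empty
(247,250): col outside [0, 247] -> not filled
(94,76): row=0b1011110, col=0b1001100, row AND col = 0b1001100 = 76; 76 == 76 -> filled
(153,30): row=0b10011001, col=0b11110, row AND col = 0b11000 = 24; 24 != 30 -> empty
(93,78): row=0b1011101, col=0b1001110, row AND col = 0b1001100 = 76; 76 != 78 -> empty
(222,174): row=0b11011110, col=0b10101110, row AND col = 0b10001110 = 142; 142 != 174 -> empty
(151,74): row=0b10010111, col=0b1001010, row AND col = 0b10 = 2; 2 != 74 -> empty
(150,-5): col outside [0, 150] -> not filled
(69,-3): col outside [0, 69] -> not filled
(158,53): row=0b10011110, col=0b110101, row AND col = 0b10100 = 20; 20 != 53 -> empty
(43,-4): col outside [0, 43] -> not filled
(69,41): row=0b1000101, col=0b101001, row AND col = 0b1 = 1; 1 != 41 -> empty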